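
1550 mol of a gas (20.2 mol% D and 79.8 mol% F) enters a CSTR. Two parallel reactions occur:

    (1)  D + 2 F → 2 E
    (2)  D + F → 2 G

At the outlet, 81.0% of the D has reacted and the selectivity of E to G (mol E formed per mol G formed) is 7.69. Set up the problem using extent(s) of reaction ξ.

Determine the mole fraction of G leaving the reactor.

0.044

Conversion of D: D consumed = 0.81 × 313.1 = 253.6 mol = 1ξ₁ + 1ξ₂.
Selectivity: 2ξ₁ / (2ξ₂) = 7.69 → ξ₁ = 7.69 ξ₂.
Substitute: (1·7.69 + 1) ξ₂ = 253.6 → ξ₂ = 29.18 mol, ξ₁ = 224.4 mol.
Outlet amounts (n = n₀ + Σ ν·ξ):
  D: 313.1 − 1(224.4) − 1(29.18) = 59.49
  F: 1237 − 2(224.4) − 1(29.18) = 758.9
  E: 0 + 2(224.4) = 448.9
  G: 0 + 2(29.18) = 58.37
Total out = 1326 mol; y_G = 58.37 / 1326 = 0.04403.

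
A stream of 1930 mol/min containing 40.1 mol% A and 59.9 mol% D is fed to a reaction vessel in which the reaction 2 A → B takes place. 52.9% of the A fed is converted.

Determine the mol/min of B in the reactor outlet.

A reacted = 0.529 × 773.9 = 409.4 mol/min; ν_A = −2, so ξ = 409.4/2 = 204.7 mol/min.
Outlet amounts (n = n₀ + ν ξ):
  A: 773.9 − 2(204.7) = 364.5
  B: 0 + 1(204.7) = 204.7
  D: 1156 (inert)

205 mol/min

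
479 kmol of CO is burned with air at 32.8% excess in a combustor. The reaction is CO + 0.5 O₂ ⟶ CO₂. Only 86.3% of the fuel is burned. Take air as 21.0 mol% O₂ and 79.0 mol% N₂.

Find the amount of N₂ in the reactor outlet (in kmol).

1200 kmol

Stoichiometric O₂ = 0.5 × 479 = 239.5 kmol; O₂ fed = 239.5 × 1.328 = 318.1 kmol.
N₂ fed = 318.1 × 79/21 = 1196 kmol.
Fuel reacted = 0.863 × 479 → ξ = 413.4 kmol.
Outlet (n = n₀ + ν ξ):
  CO: 479 − 1(413.4) = 65.62
  O₂: 318.1 − 0.5(413.4) = 111.4
  N₂: 1196 (inert)
  CO₂: 0 + 1(413.4) = 413.4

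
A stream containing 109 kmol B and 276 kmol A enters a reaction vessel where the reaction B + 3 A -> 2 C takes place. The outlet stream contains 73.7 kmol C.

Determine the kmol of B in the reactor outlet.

For C: n = n₀ + 2ξ → 73.7 = 0 + 2ξ, giving ξ = 36.85 kmol.
Outlet amounts (n = n₀ + ν ξ):
  B: 109 − 1(36.85) = 72.15
  A: 276 − 3(36.85) = 165.4
  C: 0 + 2(36.85) = 73.7

72.2 kmol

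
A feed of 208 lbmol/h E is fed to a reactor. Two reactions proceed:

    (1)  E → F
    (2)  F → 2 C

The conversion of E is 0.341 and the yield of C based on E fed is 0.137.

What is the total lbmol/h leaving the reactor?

Conversion of E: E consumed = 1ξ₁ = 0.341 × 208 → ξ₁ = 70.93 lbmol/h.
Yield of C: 2ξ₂ / 208 = 0.137 → ξ₂ = 14.25 lbmol/h.
Outlet amounts (n = n₀ + Σ ν·ξ):
  E: 208 − 1(70.93) = 137.1
  F: 0 + 1(70.93) − 1(14.25) = 56.68
  C: 0 + 2(14.25) = 28.5
Total out = 137.1 + 56.68 + 28.5 = 222.2 lbmol/h.

222 lbmol/h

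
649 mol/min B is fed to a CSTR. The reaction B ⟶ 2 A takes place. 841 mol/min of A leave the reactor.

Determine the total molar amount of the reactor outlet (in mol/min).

For A: n = n₀ + 2ξ → 841 = 0 + 2ξ, giving ξ = 420.5 mol/min.
Outlet amounts (n = n₀ + ν ξ):
  B: 649 − 1(420.5) = 228.5
  A: 0 + 2(420.5) = 841
Total out = 228.5 + 841 = 1070 mol/min.

1070 mol/min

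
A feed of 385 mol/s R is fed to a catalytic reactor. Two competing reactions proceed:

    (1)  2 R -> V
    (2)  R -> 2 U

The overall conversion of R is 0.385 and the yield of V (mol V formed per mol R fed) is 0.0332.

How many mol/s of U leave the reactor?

Yield of V: 1ξ₁ / 385 = 0.0332 → ξ₁ = 12.78 mol/s.
Conversion of R: 2ξ₁ + 1ξ₂ = 0.385 × 385 = 148.2 → ξ₂ = 122.7 mol/s.
Outlet amounts (n = n₀ + Σ ν·ξ):
  R: 385 − 2(12.78) − 1(122.7) = 236.8
  V: 0 + 1(12.78) = 12.78
  U: 0 + 2(122.7) = 245.3

245 mol/s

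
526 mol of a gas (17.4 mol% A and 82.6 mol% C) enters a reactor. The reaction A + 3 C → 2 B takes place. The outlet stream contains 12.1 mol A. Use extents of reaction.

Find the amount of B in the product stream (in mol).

For A: n = n₀ − 1ξ → 12.1 = 91.52 − 1ξ, giving ξ = 79.42 mol.
Outlet amounts (n = n₀ + ν ξ):
  A: 91.52 − 1(79.42) = 12.1
  C: 434.5 − 3(79.42) = 196.2
  B: 0 + 2(79.42) = 158.8

159 mol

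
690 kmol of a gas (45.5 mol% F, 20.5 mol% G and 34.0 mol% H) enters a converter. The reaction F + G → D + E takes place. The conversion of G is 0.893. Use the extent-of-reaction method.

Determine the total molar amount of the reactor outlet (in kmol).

G reacted = 0.893 × 141.4 = 126.3 kmol; ν_G = −1, so ξ = 126.3/1 = 126.3 kmol.
Outlet amounts (n = n₀ + ν ξ):
  F: 313.9 − 1(126.3) = 187.6
  G: 141.4 − 1(126.3) = 15.14
  D: 0 + 1(126.3) = 126.3
  E: 0 + 1(126.3) = 126.3
  H: 234.6 (inert)
Total out = 187.6 + 15.14 + 126.3 + 126.3 + 234.6 = 690 kmol.

690 kmol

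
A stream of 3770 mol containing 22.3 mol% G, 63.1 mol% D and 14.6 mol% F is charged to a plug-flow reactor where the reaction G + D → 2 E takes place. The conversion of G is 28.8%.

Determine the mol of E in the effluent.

484 mol

G reacted = 0.288 × 840.7 = 242.1 mol; ν_G = −1, so ξ = 242.1/1 = 242.1 mol.
Outlet amounts (n = n₀ + ν ξ):
  G: 840.7 − 1(242.1) = 598.6
  D: 2379 − 1(242.1) = 2137
  E: 0 + 2(242.1) = 484.2
  F: 550.4 (inert)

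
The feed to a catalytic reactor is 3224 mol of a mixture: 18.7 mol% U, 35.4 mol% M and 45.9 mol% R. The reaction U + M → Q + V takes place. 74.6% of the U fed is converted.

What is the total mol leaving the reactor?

U reacted = 0.746 × 602.9 = 449.8 mol; ν_U = −1, so ξ = 449.8/1 = 449.8 mol.
Outlet amounts (n = n₀ + ν ξ):
  U: 602.9 − 1(449.8) = 153.1
  M: 1141 − 1(449.8) = 691.5
  Q: 0 + 1(449.8) = 449.8
  V: 0 + 1(449.8) = 449.8
  R: 1480 (inert)
Total out = 153.1 + 691.5 + 449.8 + 449.8 + 1480 = 3224 mol.

3220 mol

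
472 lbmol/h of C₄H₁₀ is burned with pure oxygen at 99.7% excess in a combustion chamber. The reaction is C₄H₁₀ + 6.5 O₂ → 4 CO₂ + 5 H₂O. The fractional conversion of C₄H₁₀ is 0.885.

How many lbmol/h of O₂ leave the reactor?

Stoichiometric O₂ = 6.5 × 472 = 3068 lbmol/h; O₂ fed = 3068 × 1.997 = 6127 lbmol/h.
Fuel reacted = 0.885 × 472 → ξ = 417.7 lbmol/h.
Outlet (n = n₀ + ν ξ):
  C₄H₁₀: 472 − 1(417.7) = 54.28
  O₂: 6127 − 6.5(417.7) = 3412
  CO₂: 0 + 4(417.7) = 1671
  H₂O: 0 + 5(417.7) = 2089

3410 lbmol/h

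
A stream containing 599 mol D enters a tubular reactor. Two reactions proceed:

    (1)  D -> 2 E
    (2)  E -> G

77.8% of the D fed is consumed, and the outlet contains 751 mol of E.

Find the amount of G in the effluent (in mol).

181 mol

Conversion of D: D consumed = 1ξ₁ = 0.778 × 599 → ξ₁ = 466 mol.
E balance: n_E = 0 + 2ξ₁ − 1ξ₂ = 751 → ξ₂ = (2·466 − 751)/1 = 181 mol.
Outlet amounts (n = n₀ + Σ ν·ξ):
  D: 599 − 1(466) = 133
  E: 0 + 2(466) − 1(181) = 751
  G: 0 + 1(181) = 181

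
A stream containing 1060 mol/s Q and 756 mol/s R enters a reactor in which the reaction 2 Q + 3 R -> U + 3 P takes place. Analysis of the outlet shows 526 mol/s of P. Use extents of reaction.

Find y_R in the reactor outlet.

For P: n = n₀ + 3ξ → 526 = 0 + 3ξ, giving ξ = 175.3 mol/s.
Outlet amounts (n = n₀ + ν ξ):
  Q: 1060 − 2(175.3) = 709.3
  R: 756 − 3(175.3) = 230
  U: 0 + 1(175.3) = 175.3
  P: 0 + 3(175.3) = 526
Total out = 1641 mol/s; y_R = 230 / 1641 = 0.1402.

0.14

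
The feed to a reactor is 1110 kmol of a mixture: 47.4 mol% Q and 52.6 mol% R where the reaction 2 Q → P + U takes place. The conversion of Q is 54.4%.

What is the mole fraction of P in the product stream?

Q reacted = 0.544 × 526.1 = 286.2 kmol; ν_Q = −2, so ξ = 286.2/2 = 143.1 kmol.
Outlet amounts (n = n₀ + ν ξ):
  Q: 526.1 − 2(143.1) = 239.9
  P: 0 + 1(143.1) = 143.1
  U: 0 + 1(143.1) = 143.1
  R: 583.9 (inert)
Total out = 1110 kmol; y_P = 143.1 / 1110 = 0.1289.

0.129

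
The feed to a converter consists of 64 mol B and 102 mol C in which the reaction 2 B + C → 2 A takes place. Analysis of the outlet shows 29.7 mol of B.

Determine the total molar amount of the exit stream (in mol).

For B: n = n₀ − 2ξ → 29.7 = 64 − 2ξ, giving ξ = 17.15 mol.
Outlet amounts (n = n₀ + ν ξ):
  B: 64 − 2(17.15) = 29.7
  C: 102 − 1(17.15) = 84.85
  A: 0 + 2(17.15) = 34.3
Total out = 29.7 + 84.85 + 34.3 = 148.8 mol.

149 mol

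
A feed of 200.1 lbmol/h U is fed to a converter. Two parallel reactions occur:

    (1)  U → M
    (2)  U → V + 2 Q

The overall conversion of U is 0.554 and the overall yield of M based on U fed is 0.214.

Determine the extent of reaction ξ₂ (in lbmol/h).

Yield of M: 1ξ₁ / 200.1 = 0.214 → ξ₁ = 42.82 lbmol/h.
Conversion of U: 1ξ₁ + 1ξ₂ = 0.554 × 200.1 = 110.9 → ξ₂ = 68.03 lbmol/h.
Outlet amounts (n = n₀ + Σ ν·ξ):
  U: 200.1 − 1(42.82) − 1(68.03) = 89.24
  M: 0 + 1(42.82) = 42.82
  V: 0 + 1(68.03) = 68.03
  Q: 0 + 2(68.03) = 136.1

ξ₂ = 68 lbmol/h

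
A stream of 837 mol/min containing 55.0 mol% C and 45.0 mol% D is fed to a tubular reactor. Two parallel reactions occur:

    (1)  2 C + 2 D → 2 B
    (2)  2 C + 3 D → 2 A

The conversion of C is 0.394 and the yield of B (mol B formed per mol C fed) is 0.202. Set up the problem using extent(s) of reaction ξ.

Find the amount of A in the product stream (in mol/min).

Yield of B: 2ξ₁ / 460.4 = 0.202 → ξ₁ = 46.5 mol/min.
Conversion of C: 2ξ₁ + 2ξ₂ = 0.394 × 460.4 = 181.4 → ξ₂ = 44.19 mol/min.
Outlet amounts (n = n₀ + Σ ν·ξ):
  C: 460.4 − 2(46.5) − 2(44.19) = 279
  D: 376.6 − 2(46.5) − 3(44.19) = 151.1
  B: 0 + 2(46.5) = 92.99
  A: 0 + 2(44.19) = 88.39

88.4 mol/min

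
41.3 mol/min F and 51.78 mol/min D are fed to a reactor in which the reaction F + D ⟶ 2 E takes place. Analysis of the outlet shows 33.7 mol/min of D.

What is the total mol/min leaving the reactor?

93.1 mol/min

For D: n = n₀ − 1ξ → 33.7 = 51.78 − 1ξ, giving ξ = 18.08 mol/min.
Outlet amounts (n = n₀ + ν ξ):
  F: 41.3 − 1(18.08) = 23.22
  D: 51.78 − 1(18.08) = 33.7
  E: 0 + 2(18.08) = 36.16
Total out = 23.22 + 33.7 + 36.16 = 93.08 mol/min.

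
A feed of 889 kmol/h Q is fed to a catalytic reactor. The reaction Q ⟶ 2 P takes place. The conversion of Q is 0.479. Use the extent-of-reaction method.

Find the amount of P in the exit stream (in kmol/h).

Q reacted = 0.479 × 889 = 425.8 kmol/h; ν_Q = −1, so ξ = 425.8/1 = 425.8 kmol/h.
Outlet amounts (n = n₀ + ν ξ):
  Q: 889 − 1(425.8) = 463.2
  P: 0 + 2(425.8) = 851.7

852 kmol/h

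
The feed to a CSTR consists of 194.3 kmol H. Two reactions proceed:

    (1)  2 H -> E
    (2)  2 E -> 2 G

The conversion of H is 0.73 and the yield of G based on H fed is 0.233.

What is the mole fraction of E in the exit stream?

Conversion of H: H consumed = 2ξ₁ = 0.73 × 194.3 → ξ₁ = 70.92 kmol.
Yield of G: 2ξ₂ / 194.3 = 0.233 → ξ₂ = 22.64 kmol.
Outlet amounts (n = n₀ + Σ ν·ξ):
  H: 194.3 − 2(70.92) = 52.46
  E: 0 + 1(70.92) − 2(22.64) = 25.65
  G: 0 + 2(22.64) = 45.27
Total out = 123.4 kmol; y_E = 25.65 / 123.4 = 0.2079.

0.208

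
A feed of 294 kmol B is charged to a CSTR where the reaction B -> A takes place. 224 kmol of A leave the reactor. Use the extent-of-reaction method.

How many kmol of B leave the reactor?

For A: n = n₀ + 1ξ → 224 = 0 + 1ξ, giving ξ = 224 kmol.
Outlet amounts (n = n₀ + ν ξ):
  B: 294 − 1(224) = 70
  A: 0 + 1(224) = 224

70 kmol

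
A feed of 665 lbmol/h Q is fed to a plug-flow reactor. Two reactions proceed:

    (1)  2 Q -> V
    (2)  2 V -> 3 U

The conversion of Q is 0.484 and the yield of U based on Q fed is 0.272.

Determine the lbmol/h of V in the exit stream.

Conversion of Q: Q consumed = 2ξ₁ = 0.484 × 665 → ξ₁ = 160.9 lbmol/h.
Yield of U: 3ξ₂ / 665 = 0.272 → ξ₂ = 60.29 lbmol/h.
Outlet amounts (n = n₀ + Σ ν·ξ):
  Q: 665 − 2(160.9) = 343.1
  V: 0 + 1(160.9) − 2(60.29) = 40.34
  U: 0 + 3(60.29) = 180.9

40.3 lbmol/h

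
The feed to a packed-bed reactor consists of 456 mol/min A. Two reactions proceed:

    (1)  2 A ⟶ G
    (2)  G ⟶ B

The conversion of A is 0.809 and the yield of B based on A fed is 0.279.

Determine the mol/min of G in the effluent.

57.2 mol/min

Conversion of A: A consumed = 2ξ₁ = 0.809 × 456 → ξ₁ = 184.5 mol/min.
Yield of B: 1ξ₂ / 456 = 0.279 → ξ₂ = 127.2 mol/min.
Outlet amounts (n = n₀ + Σ ν·ξ):
  A: 456 − 2(184.5) = 87.1
  G: 0 + 1(184.5) − 1(127.2) = 57.23
  B: 0 + 1(127.2) = 127.2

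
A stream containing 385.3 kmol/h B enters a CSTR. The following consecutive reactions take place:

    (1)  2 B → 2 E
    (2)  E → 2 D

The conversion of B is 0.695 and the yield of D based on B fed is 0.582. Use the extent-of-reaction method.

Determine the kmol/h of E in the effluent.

156 kmol/h

Conversion of B: B consumed = 2ξ₁ = 0.695 × 385.3 → ξ₁ = 133.9 kmol/h.
Yield of D: 2ξ₂ / 385.3 = 0.582 → ξ₂ = 112.1 kmol/h.
Outlet amounts (n = n₀ + Σ ν·ξ):
  B: 385.3 − 2(133.9) = 117.5
  E: 0 + 2(133.9) − 1(112.1) = 155.7
  D: 0 + 2(112.1) = 224.2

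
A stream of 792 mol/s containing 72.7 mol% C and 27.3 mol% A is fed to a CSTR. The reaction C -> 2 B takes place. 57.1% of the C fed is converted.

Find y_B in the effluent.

0.587

C reacted = 0.571 × 575.8 = 328.8 mol/s; ν_C = −1, so ξ = 328.8/1 = 328.8 mol/s.
Outlet amounts (n = n₀ + ν ξ):
  C: 575.8 − 1(328.8) = 247
  B: 0 + 2(328.8) = 657.5
  A: 216.2 (inert)
Total out = 1121 mol/s; y_B = 657.5 / 1121 = 0.5867.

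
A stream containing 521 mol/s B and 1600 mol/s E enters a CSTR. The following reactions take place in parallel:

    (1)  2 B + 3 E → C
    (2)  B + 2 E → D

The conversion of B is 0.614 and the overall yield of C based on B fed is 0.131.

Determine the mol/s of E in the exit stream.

1030 mol/s

Yield of C: 1ξ₁ / 521 = 0.131 → ξ₁ = 68.25 mol/s.
Conversion of B: 2ξ₁ + 1ξ₂ = 0.614 × 521 = 319.9 → ξ₂ = 183.4 mol/s.
Outlet amounts (n = n₀ + Σ ν·ξ):
  B: 521 − 2(68.25) − 1(183.4) = 201.1
  E: 1600 − 3(68.25) − 2(183.4) = 1028
  C: 0 + 1(68.25) = 68.25
  D: 0 + 1(183.4) = 183.4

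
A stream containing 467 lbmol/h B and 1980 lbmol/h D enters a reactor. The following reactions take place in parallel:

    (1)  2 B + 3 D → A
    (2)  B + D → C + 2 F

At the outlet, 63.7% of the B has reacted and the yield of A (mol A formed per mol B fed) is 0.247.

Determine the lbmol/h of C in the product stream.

Yield of A: 1ξ₁ / 467 = 0.247 → ξ₁ = 115.3 lbmol/h.
Conversion of B: 2ξ₁ + 1ξ₂ = 0.637 × 467 = 297.5 → ξ₂ = 66.78 lbmol/h.
Outlet amounts (n = n₀ + Σ ν·ξ):
  B: 467 − 2(115.3) − 1(66.78) = 169.5
  D: 1980 − 3(115.3) − 1(66.78) = 1567
  A: 0 + 1(115.3) = 115.3
  C: 0 + 1(66.78) = 66.78
  F: 0 + 2(66.78) = 133.6

66.8 lbmol/h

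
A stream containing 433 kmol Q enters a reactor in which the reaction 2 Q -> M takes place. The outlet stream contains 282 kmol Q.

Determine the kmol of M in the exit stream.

For Q: n = n₀ − 2ξ → 282 = 433 − 2ξ, giving ξ = 75.5 kmol.
Outlet amounts (n = n₀ + ν ξ):
  Q: 433 − 2(75.5) = 282
  M: 0 + 1(75.5) = 75.5

75.5 kmol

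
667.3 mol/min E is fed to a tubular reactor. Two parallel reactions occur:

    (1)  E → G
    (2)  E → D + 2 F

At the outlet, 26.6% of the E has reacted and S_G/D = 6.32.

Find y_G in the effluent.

Conversion of E: E consumed = 0.266 × 667.3 = 177.5 mol/min = 1ξ₁ + 1ξ₂.
Selectivity: 1ξ₁ / (1ξ₂) = 6.32 → ξ₁ = 6.32 ξ₂.
Substitute: (1·6.32 + 1) ξ₂ = 177.5 → ξ₂ = 24.25 mol/min, ξ₁ = 153.3 mol/min.
Outlet amounts (n = n₀ + Σ ν·ξ):
  E: 667.3 − 1(153.3) − 1(24.25) = 489.8
  G: 0 + 1(153.3) = 153.3
  D: 0 + 1(24.25) = 24.25
  F: 0 + 2(24.25) = 48.5
Total out = 715.8 mol/min; y_G = 153.3 / 715.8 = 0.2141.

0.214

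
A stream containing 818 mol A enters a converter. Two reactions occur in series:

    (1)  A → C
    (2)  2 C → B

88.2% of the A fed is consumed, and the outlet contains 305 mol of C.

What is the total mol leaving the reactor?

Conversion of A: A consumed = 1ξ₁ = 0.882 × 818 → ξ₁ = 721.5 mol.
C balance: n_C = 0 + 1ξ₁ − 2ξ₂ = 305 → ξ₂ = (1·721.5 − 305)/2 = 208.2 mol.
Outlet amounts (n = n₀ + Σ ν·ξ):
  A: 818 − 1(721.5) = 96.52
  C: 0 + 1(721.5) − 2(208.2) = 305
  B: 0 + 1(208.2) = 208.2
Total out = 96.52 + 305 + 208.2 = 609.8 mol.

610 mol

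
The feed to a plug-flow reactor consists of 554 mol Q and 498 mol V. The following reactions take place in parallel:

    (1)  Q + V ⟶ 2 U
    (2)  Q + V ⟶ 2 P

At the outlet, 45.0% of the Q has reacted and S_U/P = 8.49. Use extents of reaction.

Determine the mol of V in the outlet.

249 mol

Conversion of Q: Q consumed = 0.45 × 554 = 249.3 mol = 1ξ₁ + 1ξ₂.
Selectivity: 2ξ₁ / (2ξ₂) = 8.49 → ξ₁ = 8.49 ξ₂.
Substitute: (1·8.49 + 1) ξ₂ = 249.3 → ξ₂ = 26.27 mol, ξ₁ = 223 mol.
Outlet amounts (n = n₀ + Σ ν·ξ):
  Q: 554 − 1(223) − 1(26.27) = 304.7
  V: 498 − 1(223) − 1(26.27) = 248.7
  U: 0 + 2(223) = 446.1
  P: 0 + 2(26.27) = 52.54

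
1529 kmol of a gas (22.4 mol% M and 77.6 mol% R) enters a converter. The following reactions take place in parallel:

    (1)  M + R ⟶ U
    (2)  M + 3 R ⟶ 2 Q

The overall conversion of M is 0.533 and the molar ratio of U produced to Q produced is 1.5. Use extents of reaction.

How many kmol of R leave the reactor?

913 kmol

Conversion of M: M consumed = 0.533 × 342.5 = 182.6 kmol = 1ξ₁ + 1ξ₂.
Selectivity: 1ξ₁ / (2ξ₂) = 1.5 → ξ₁ = 3 ξ₂.
Substitute: (1·3 + 1) ξ₂ = 182.6 → ξ₂ = 45.64 kmol, ξ₁ = 136.9 kmol.
Outlet amounts (n = n₀ + Σ ν·ξ):
  M: 342.5 − 1(136.9) − 1(45.64) = 159.9
  R: 1187 − 1(136.9) − 3(45.64) = 912.7
  U: 0 + 1(136.9) = 136.9
  Q: 0 + 2(45.64) = 91.28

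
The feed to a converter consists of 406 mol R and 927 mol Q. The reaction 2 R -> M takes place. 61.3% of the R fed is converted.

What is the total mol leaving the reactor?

R reacted = 0.613 × 406 = 248.9 mol; ν_R = −2, so ξ = 248.9/2 = 124.4 mol.
Outlet amounts (n = n₀ + ν ξ):
  R: 406 − 2(124.4) = 157.1
  M: 0 + 1(124.4) = 124.4
  Q: 927 (inert)
Total out = 157.1 + 124.4 + 927 = 1209 mol.

1210 mol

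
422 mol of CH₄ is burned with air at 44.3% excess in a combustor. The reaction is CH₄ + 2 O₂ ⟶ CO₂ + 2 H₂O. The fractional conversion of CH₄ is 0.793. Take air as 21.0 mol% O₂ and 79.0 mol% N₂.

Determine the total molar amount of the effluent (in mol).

6220 mol

Stoichiometric O₂ = 2 × 422 = 844 mol; O₂ fed = 844 × 1.443 = 1218 mol.
N₂ fed = 1218 × 79/21 = 4582 mol.
Fuel reacted = 0.793 × 422 → ξ = 334.6 mol.
Outlet (n = n₀ + ν ξ):
  CH₄: 422 − 1(334.6) = 87.35
  O₂: 1218 − 2(334.6) = 548.6
  N₂: 4582 (inert)
  CO₂: 0 + 1(334.6) = 334.6
  H₂O: 0 + 2(334.6) = 669.3
Total out = 87.35 + 548.6 + 4582 + 334.6 + 669.3 = 6221 mol.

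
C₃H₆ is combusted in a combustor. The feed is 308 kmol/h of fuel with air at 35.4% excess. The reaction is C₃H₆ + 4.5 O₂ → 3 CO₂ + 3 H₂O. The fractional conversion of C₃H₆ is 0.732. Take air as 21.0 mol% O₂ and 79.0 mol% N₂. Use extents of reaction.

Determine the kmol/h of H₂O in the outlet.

676 kmol/h

Stoichiometric O₂ = 4.5 × 308 = 1386 kmol/h; O₂ fed = 1386 × 1.354 = 1877 kmol/h.
N₂ fed = 1877 × 79/21 = 7060 kmol/h.
Fuel reacted = 0.732 × 308 → ξ = 225.5 kmol/h.
Outlet (n = n₀ + ν ξ):
  C₃H₆: 308 − 1(225.5) = 82.54
  O₂: 1877 − 4.5(225.5) = 862.1
  N₂: 7060 (inert)
  CO₂: 0 + 3(225.5) = 676.4
  H₂O: 0 + 3(225.5) = 676.4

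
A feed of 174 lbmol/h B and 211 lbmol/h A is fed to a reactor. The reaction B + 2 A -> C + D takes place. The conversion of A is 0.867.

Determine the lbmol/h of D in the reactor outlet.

A reacted = 0.867 × 211 = 182.9 lbmol/h; ν_A = −2, so ξ = 182.9/2 = 91.47 lbmol/h.
Outlet amounts (n = n₀ + ν ξ):
  B: 174 − 1(91.47) = 82.53
  A: 211 − 2(91.47) = 28.06
  C: 0 + 1(91.47) = 91.47
  D: 0 + 1(91.47) = 91.47

91.5 lbmol/h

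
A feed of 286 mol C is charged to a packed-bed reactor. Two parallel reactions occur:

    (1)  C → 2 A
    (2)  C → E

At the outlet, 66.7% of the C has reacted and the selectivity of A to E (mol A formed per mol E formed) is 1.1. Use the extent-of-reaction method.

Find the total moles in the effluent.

354 mol

Conversion of C: C consumed = 0.667 × 286 = 190.8 mol = 1ξ₁ + 1ξ₂.
Selectivity: 2ξ₁ / (1ξ₂) = 1.1 → ξ₁ = 0.55 ξ₂.
Substitute: (1·0.55 + 1) ξ₂ = 190.8 → ξ₂ = 123.1 mol, ξ₁ = 67.69 mol.
Outlet amounts (n = n₀ + Σ ν·ξ):
  C: 286 − 1(67.69) − 1(123.1) = 95.24
  A: 0 + 2(67.69) = 135.4
  E: 0 + 1(123.1) = 123.1
Total out = 95.24 + 135.4 + 123.1 = 353.7 mol.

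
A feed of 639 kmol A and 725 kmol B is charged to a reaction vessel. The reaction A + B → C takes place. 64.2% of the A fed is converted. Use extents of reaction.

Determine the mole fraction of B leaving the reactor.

A reacted = 0.642 × 639 = 410.2 kmol; ν_A = −1, so ξ = 410.2/1 = 410.2 kmol.
Outlet amounts (n = n₀ + ν ξ):
  A: 639 − 1(410.2) = 228.8
  B: 725 − 1(410.2) = 314.8
  C: 0 + 1(410.2) = 410.2
Total out = 953.8 kmol; y_B = 314.8 / 953.8 = 0.33.

0.33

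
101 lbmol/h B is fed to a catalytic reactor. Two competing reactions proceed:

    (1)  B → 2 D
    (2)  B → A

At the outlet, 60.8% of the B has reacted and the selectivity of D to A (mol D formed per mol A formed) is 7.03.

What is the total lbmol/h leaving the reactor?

Conversion of B: B consumed = 0.608 × 101 = 61.41 lbmol/h = 1ξ₁ + 1ξ₂.
Selectivity: 2ξ₁ / (1ξ₂) = 7.03 → ξ₁ = 3.515 ξ₂.
Substitute: (1·3.515 + 1) ξ₂ = 61.41 → ξ₂ = 13.6 lbmol/h, ξ₁ = 47.81 lbmol/h.
Outlet amounts (n = n₀ + Σ ν·ξ):
  B: 101 − 1(47.81) − 1(13.6) = 39.59
  D: 0 + 2(47.81) = 95.61
  A: 0 + 1(13.6) = 13.6
Total out = 39.59 + 95.61 + 13.6 = 148.8 lbmol/h.

149 lbmol/h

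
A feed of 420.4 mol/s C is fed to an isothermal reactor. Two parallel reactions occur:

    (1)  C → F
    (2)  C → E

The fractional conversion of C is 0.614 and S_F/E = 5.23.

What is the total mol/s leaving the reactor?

Conversion of C: C consumed = 0.614 × 420.4 = 258.1 mol/s = 1ξ₁ + 1ξ₂.
Selectivity: 1ξ₁ / (1ξ₂) = 5.23 → ξ₁ = 5.23 ξ₂.
Substitute: (1·5.23 + 1) ξ₂ = 258.1 → ξ₂ = 41.43 mol/s, ξ₁ = 216.7 mol/s.
Outlet amounts (n = n₀ + Σ ν·ξ):
  C: 420.4 − 1(216.7) − 1(41.43) = 162.3
  F: 0 + 1(216.7) = 216.7
  E: 0 + 1(41.43) = 41.43
Total out = 162.3 + 216.7 + 41.43 = 420.4 mol/s.

420 mol/s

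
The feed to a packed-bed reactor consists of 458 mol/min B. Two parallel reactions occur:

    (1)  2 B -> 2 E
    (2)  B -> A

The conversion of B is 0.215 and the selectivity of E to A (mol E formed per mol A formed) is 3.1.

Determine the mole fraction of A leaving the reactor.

0.0524

Conversion of B: B consumed = 0.215 × 458 = 98.47 mol/min = 2ξ₁ + 1ξ₂.
Selectivity: 2ξ₁ / (1ξ₂) = 3.1 → ξ₁ = 1.55 ξ₂.
Substitute: (2·1.55 + 1) ξ₂ = 98.47 → ξ₂ = 24.02 mol/min, ξ₁ = 37.23 mol/min.
Outlet amounts (n = n₀ + Σ ν·ξ):
  B: 458 − 2(37.23) − 1(24.02) = 359.5
  E: 0 + 2(37.23) = 74.45
  A: 0 + 1(24.02) = 24.02
Total out = 458 mol/min; y_A = 24.02 / 458 = 0.05244.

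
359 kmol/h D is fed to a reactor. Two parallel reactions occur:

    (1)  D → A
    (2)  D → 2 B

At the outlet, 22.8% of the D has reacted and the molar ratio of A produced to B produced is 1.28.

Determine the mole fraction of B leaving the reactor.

Conversion of D: D consumed = 0.228 × 359 = 81.85 kmol/h = 1ξ₁ + 1ξ₂.
Selectivity: 1ξ₁ / (2ξ₂) = 1.28 → ξ₁ = 2.56 ξ₂.
Substitute: (1·2.56 + 1) ξ₂ = 81.85 → ξ₂ = 22.99 kmol/h, ξ₁ = 58.86 kmol/h.
Outlet amounts (n = n₀ + Σ ν·ξ):
  D: 359 − 1(58.86) − 1(22.99) = 277.1
  A: 0 + 1(58.86) = 58.86
  B: 0 + 2(22.99) = 45.98
Total out = 382 kmol/h; y_B = 45.98 / 382 = 0.1204.

0.12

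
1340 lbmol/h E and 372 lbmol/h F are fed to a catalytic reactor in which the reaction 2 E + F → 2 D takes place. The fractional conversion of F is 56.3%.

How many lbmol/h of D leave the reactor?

F reacted = 0.563 × 372 = 209.4 lbmol/h; ν_F = −1, so ξ = 209.4/1 = 209.4 lbmol/h.
Outlet amounts (n = n₀ + ν ξ):
  E: 1340 − 2(209.4) = 921.1
  F: 372 − 1(209.4) = 162.6
  D: 0 + 2(209.4) = 418.9

419 lbmol/h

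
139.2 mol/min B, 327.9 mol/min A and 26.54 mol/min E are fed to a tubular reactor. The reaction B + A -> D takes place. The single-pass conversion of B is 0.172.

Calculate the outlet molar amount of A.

B reacted = 0.172 × 139.2 = 23.94 mol/min; ν_B = −1, so ξ = 23.94/1 = 23.94 mol/min.
Outlet amounts (n = n₀ + ν ξ):
  B: 139.2 − 1(23.94) = 115.3
  A: 327.9 − 1(23.94) = 304
  D: 0 + 1(23.94) = 23.94
  E: 26.54 (inert)

304 mol/min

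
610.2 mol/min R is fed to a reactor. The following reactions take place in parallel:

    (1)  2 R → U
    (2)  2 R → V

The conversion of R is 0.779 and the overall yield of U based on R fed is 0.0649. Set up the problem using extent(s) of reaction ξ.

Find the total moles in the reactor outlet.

Yield of U: 1ξ₁ / 610.2 = 0.0649 → ξ₁ = 39.6 mol/min.
Conversion of R: 2ξ₁ + 2ξ₂ = 0.779 × 610.2 = 475.3 → ξ₂ = 198.1 mol/min.
Outlet amounts (n = n₀ + Σ ν·ξ):
  R: 610.2 − 2(39.6) − 2(198.1) = 134.9
  U: 0 + 1(39.6) = 39.6
  V: 0 + 1(198.1) = 198.1
Total out = 134.9 + 39.6 + 198.1 = 372.5 mol/min.

373 mol/min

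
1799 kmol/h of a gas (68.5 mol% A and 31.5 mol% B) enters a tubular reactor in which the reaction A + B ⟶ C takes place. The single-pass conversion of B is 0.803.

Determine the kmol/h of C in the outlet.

455 kmol/h

B reacted = 0.803 × 566.7 = 455 kmol/h; ν_B = −1, so ξ = 455/1 = 455 kmol/h.
Outlet amounts (n = n₀ + ν ξ):
  A: 1232 − 1(455) = 777.3
  B: 566.7 − 1(455) = 111.6
  C: 0 + 1(455) = 455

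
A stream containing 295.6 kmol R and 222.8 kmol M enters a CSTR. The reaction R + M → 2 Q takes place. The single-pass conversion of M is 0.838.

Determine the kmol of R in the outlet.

109 kmol

M reacted = 0.838 × 222.8 = 186.7 kmol; ν_M = −1, so ξ = 186.7/1 = 186.7 kmol.
Outlet amounts (n = n₀ + ν ξ):
  R: 295.6 − 1(186.7) = 108.9
  M: 222.8 − 1(186.7) = 36.09
  Q: 0 + 2(186.7) = 373.4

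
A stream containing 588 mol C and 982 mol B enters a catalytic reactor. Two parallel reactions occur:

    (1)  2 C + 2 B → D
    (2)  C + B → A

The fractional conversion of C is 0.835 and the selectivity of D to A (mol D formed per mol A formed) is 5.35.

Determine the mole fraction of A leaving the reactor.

Conversion of C: C consumed = 0.835 × 588 = 491 mol = 2ξ₁ + 1ξ₂.
Selectivity: 1ξ₁ / (1ξ₂) = 5.35 → ξ₁ = 5.35 ξ₂.
Substitute: (2·5.35 + 1) ξ₂ = 491 → ξ₂ = 41.96 mol, ξ₁ = 224.5 mol.
Outlet amounts (n = n₀ + Σ ν·ξ):
  C: 588 − 2(224.5) − 1(41.96) = 97.02
  B: 982 − 2(224.5) − 1(41.96) = 491
  D: 0 + 1(224.5) = 224.5
  A: 0 + 1(41.96) = 41.96
Total out = 854.5 mol; y_A = 41.96 / 854.5 = 0.04911.

0.0491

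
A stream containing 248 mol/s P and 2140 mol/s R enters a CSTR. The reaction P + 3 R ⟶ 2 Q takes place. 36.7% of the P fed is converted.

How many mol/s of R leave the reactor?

1870 mol/s

P reacted = 0.367 × 248 = 91.02 mol/s; ν_P = −1, so ξ = 91.02/1 = 91.02 mol/s.
Outlet amounts (n = n₀ + ν ξ):
  P: 248 − 1(91.02) = 157
  R: 2140 − 3(91.02) = 1867
  Q: 0 + 2(91.02) = 182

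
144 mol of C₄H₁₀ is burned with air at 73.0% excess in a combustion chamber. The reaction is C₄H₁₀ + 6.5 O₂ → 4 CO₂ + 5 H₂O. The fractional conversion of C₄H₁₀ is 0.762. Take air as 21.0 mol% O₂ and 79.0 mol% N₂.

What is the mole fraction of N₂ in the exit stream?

0.76

Stoichiometric O₂ = 6.5 × 144 = 936 mol; O₂ fed = 936 × 1.730 = 1619 mol.
N₂ fed = 1619 × 79/21 = 6092 mol.
Fuel reacted = 0.762 × 144 → ξ = 109.7 mol.
Outlet (n = n₀ + ν ξ):
  C₄H₁₀: 144 − 1(109.7) = 34.27
  O₂: 1619 − 6.5(109.7) = 906
  N₂: 6092 (inert)
  CO₂: 0 + 4(109.7) = 438.9
  H₂O: 0 + 5(109.7) = 548.6
Total out = 8019 mol; y_N₂ = 6092 / 8019 = 0.7596.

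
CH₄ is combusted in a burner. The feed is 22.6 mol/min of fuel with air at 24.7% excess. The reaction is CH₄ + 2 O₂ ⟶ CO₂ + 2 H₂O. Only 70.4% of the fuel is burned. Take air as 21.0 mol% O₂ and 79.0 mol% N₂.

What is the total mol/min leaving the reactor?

291 mol/min

Stoichiometric O₂ = 2 × 22.6 = 45.2 mol/min; O₂ fed = 45.2 × 1.247 = 56.36 mol/min.
N₂ fed = 56.36 × 79/21 = 212 mol/min.
Fuel reacted = 0.704 × 22.6 → ξ = 15.91 mol/min.
Outlet (n = n₀ + ν ξ):
  CH₄: 22.6 − 1(15.91) = 6.69
  O₂: 56.36 − 2(15.91) = 24.54
  N₂: 212 (inert)
  CO₂: 0 + 1(15.91) = 15.91
  H₂O: 0 + 2(15.91) = 31.82
Total out = 6.69 + 24.54 + 212 + 15.91 + 31.82 = 291 mol/min.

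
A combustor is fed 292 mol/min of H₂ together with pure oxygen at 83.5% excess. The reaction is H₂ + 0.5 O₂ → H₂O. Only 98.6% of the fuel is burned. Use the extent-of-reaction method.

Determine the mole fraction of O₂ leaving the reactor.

Stoichiometric O₂ = 0.5 × 292 = 146 mol/min; O₂ fed = 146 × 1.835 = 267.9 mol/min.
Fuel reacted = 0.986 × 292 → ξ = 287.9 mol/min.
Outlet (n = n₀ + ν ξ):
  H₂: 292 − 1(287.9) = 4.088
  O₂: 267.9 − 0.5(287.9) = 124
  H₂O: 0 + 1(287.9) = 287.9
Total out = 416 mol/min; y_O₂ = 124 / 416 = 0.298.

0.298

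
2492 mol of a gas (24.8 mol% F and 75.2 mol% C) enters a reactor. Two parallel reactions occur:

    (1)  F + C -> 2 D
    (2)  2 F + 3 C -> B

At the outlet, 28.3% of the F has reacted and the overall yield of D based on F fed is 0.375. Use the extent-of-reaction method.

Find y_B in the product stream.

0.0124

Yield of D: 2ξ₁ / 618 = 0.375 → ξ₁ = 115.9 mol.
Conversion of F: 1ξ₁ + 2ξ₂ = 0.283 × 618 = 174.9 → ξ₂ = 29.51 mol.
Outlet amounts (n = n₀ + Σ ν·ξ):
  F: 618 − 1(115.9) − 2(29.51) = 443.1
  C: 1874 − 1(115.9) − 3(29.51) = 1670
  D: 0 + 2(115.9) = 231.8
  B: 0 + 1(29.51) = 29.51
Total out = 2374 mol; y_B = 29.51 / 2374 = 0.01243.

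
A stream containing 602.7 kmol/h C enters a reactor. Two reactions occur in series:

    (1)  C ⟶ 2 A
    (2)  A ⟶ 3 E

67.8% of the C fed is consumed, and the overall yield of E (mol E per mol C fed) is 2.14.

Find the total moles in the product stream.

Conversion of C: C consumed = 1ξ₁ = 0.678 × 602.7 → ξ₁ = 408.6 kmol/h.
Yield of E: 3ξ₂ / 602.7 = 2.14 → ξ₂ = 429.9 kmol/h.
Outlet amounts (n = n₀ + Σ ν·ξ):
  C: 602.7 − 1(408.6) = 194.1
  A: 0 + 2(408.6) − 1(429.9) = 387.3
  E: 0 + 3(429.9) = 1290
Total out = 194.1 + 387.3 + 1290 = 1871 kmol/h.

1870 kmol/h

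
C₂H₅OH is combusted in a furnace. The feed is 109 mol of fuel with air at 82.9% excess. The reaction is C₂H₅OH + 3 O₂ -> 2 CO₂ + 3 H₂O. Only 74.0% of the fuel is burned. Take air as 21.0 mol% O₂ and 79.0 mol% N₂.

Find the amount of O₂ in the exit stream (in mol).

356 mol

Stoichiometric O₂ = 3 × 109 = 327 mol; O₂ fed = 327 × 1.829 = 598.1 mol.
N₂ fed = 598.1 × 79/21 = 2250 mol.
Fuel reacted = 0.74 × 109 → ξ = 80.66 mol.
Outlet (n = n₀ + ν ξ):
  C₂H₅OH: 109 − 1(80.66) = 28.34
  O₂: 598.1 − 3(80.66) = 356.1
  N₂: 2250 (inert)
  CO₂: 0 + 2(80.66) = 161.3
  H₂O: 0 + 3(80.66) = 242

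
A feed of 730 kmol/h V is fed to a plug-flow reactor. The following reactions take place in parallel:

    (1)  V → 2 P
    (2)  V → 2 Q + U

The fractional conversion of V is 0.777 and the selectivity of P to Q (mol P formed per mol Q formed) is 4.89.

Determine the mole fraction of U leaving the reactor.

Conversion of V: V consumed = 0.777 × 730 = 567.2 kmol/h = 1ξ₁ + 1ξ₂.
Selectivity: 2ξ₁ / (2ξ₂) = 4.89 → ξ₁ = 4.89 ξ₂.
Substitute: (1·4.89 + 1) ξ₂ = 567.2 → ξ₂ = 96.3 kmol/h, ξ₁ = 470.9 kmol/h.
Outlet amounts (n = n₀ + Σ ν·ξ):
  V: 730 − 1(470.9) − 1(96.3) = 162.8
  P: 0 + 2(470.9) = 941.8
  Q: 0 + 2(96.3) = 192.6
  U: 0 + 1(96.3) = 96.3
Total out = 1394 kmol/h; y_U = 96.3 / 1394 = 0.06911.

0.0691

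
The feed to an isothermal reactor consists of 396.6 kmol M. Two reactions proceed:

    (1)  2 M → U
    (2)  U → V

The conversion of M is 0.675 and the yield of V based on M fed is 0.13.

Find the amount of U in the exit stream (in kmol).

82.3 kmol

Conversion of M: M consumed = 2ξ₁ = 0.675 × 396.6 → ξ₁ = 133.9 kmol.
Yield of V: 1ξ₂ / 396.6 = 0.13 → ξ₂ = 51.56 kmol.
Outlet amounts (n = n₀ + Σ ν·ξ):
  M: 396.6 − 2(133.9) = 128.9
  U: 0 + 1(133.9) − 1(51.56) = 82.29
  V: 0 + 1(51.56) = 51.56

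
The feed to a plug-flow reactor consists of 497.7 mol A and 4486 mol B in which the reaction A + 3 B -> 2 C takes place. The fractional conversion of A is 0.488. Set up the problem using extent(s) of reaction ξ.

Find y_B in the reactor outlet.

A reacted = 0.488 × 497.7 = 242.9 mol; ν_A = −1, so ξ = 242.9/1 = 242.9 mol.
Outlet amounts (n = n₀ + ν ξ):
  A: 497.7 − 1(242.9) = 254.8
  B: 4486 − 3(242.9) = 3757
  C: 0 + 2(242.9) = 485.8
Total out = 4498 mol; y_B = 3757 / 4498 = 0.8354.

0.835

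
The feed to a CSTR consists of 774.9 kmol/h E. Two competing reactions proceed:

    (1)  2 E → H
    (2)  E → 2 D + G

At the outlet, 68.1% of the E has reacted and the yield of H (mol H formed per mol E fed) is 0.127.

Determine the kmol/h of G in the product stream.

331 kmol/h

Yield of H: 1ξ₁ / 774.9 = 0.127 → ξ₁ = 98.41 kmol/h.
Conversion of E: 2ξ₁ + 1ξ₂ = 0.681 × 774.9 = 527.7 → ξ₂ = 330.9 kmol/h.
Outlet amounts (n = n₀ + Σ ν·ξ):
  E: 774.9 − 2(98.41) − 1(330.9) = 247.2
  H: 0 + 1(98.41) = 98.41
  D: 0 + 2(330.9) = 661.8
  G: 0 + 1(330.9) = 330.9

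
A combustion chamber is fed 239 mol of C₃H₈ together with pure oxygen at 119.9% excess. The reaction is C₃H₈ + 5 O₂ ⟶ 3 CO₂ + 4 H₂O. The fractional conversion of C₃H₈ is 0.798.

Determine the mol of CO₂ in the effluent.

Stoichiometric O₂ = 5 × 239 = 1195 mol; O₂ fed = 1195 × 2.199 = 2628 mol.
Fuel reacted = 0.798 × 239 → ξ = 190.7 mol.
Outlet (n = n₀ + ν ξ):
  C₃H₈: 239 − 1(190.7) = 48.28
  O₂: 2628 − 5(190.7) = 1674
  CO₂: 0 + 3(190.7) = 572.2
  H₂O: 0 + 4(190.7) = 762.9

572 mol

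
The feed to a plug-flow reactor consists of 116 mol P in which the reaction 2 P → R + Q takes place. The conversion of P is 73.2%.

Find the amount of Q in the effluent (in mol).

P reacted = 0.732 × 116 = 84.91 mol; ν_P = −2, so ξ = 84.91/2 = 42.46 mol.
Outlet amounts (n = n₀ + ν ξ):
  P: 116 − 2(42.46) = 31.09
  R: 0 + 1(42.46) = 42.46
  Q: 0 + 1(42.46) = 42.46

42.5 mol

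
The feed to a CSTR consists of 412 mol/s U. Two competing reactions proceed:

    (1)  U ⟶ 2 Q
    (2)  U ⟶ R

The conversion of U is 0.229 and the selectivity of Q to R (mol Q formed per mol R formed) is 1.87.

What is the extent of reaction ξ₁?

ξ₁ = 45.6 mol/s

Conversion of U: U consumed = 0.229 × 412 = 94.35 mol/s = 1ξ₁ + 1ξ₂.
Selectivity: 2ξ₁ / (1ξ₂) = 1.87 → ξ₁ = 0.935 ξ₂.
Substitute: (1·0.935 + 1) ξ₂ = 94.35 → ξ₂ = 48.76 mol/s, ξ₁ = 45.59 mol/s.
Outlet amounts (n = n₀ + Σ ν·ξ):
  U: 412 − 1(45.59) − 1(48.76) = 317.7
  Q: 0 + 2(45.59) = 91.18
  R: 0 + 1(48.76) = 48.76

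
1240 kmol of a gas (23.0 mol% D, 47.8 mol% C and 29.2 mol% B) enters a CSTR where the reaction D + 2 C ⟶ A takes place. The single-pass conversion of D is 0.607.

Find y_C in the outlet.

0.276

D reacted = 0.607 × 285.2 = 173.1 kmol; ν_D = −1, so ξ = 173.1/1 = 173.1 kmol.
Outlet amounts (n = n₀ + ν ξ):
  D: 285.2 − 1(173.1) = 112.1
  C: 592.7 − 2(173.1) = 246.5
  A: 0 + 1(173.1) = 173.1
  B: 362.1 (inert)
Total out = 893.8 kmol; y_C = 246.5 / 893.8 = 0.2758.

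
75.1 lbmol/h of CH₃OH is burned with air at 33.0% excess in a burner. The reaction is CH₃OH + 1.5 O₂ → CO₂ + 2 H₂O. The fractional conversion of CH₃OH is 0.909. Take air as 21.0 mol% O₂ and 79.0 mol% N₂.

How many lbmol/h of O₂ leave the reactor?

47.4 lbmol/h

Stoichiometric O₂ = 1.5 × 75.1 = 112.6 lbmol/h; O₂ fed = 112.6 × 1.330 = 149.8 lbmol/h.
N₂ fed = 149.8 × 79/21 = 563.6 lbmol/h.
Fuel reacted = 0.909 × 75.1 → ξ = 68.27 lbmol/h.
Outlet (n = n₀ + ν ξ):
  CH₃OH: 75.1 − 1(68.27) = 6.834
  O₂: 149.8 − 1.5(68.27) = 47.43
  N₂: 563.6 (inert)
  CO₂: 0 + 1(68.27) = 68.27
  H₂O: 0 + 2(68.27) = 136.5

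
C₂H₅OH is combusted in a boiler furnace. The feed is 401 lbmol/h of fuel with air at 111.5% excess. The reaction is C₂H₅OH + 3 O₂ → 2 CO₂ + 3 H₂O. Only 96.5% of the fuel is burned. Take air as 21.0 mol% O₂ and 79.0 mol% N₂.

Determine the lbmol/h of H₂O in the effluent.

Stoichiometric O₂ = 3 × 401 = 1203 lbmol/h; O₂ fed = 1203 × 2.115 = 2544 lbmol/h.
N₂ fed = 2544 × 79/21 = 9572 lbmol/h.
Fuel reacted = 0.965 × 401 → ξ = 387 lbmol/h.
Outlet (n = n₀ + ν ξ):
  C₂H₅OH: 401 − 1(387) = 14.04
  O₂: 2544 − 3(387) = 1383
  N₂: 9572 (inert)
  CO₂: 0 + 2(387) = 773.9
  H₂O: 0 + 3(387) = 1161

1160 lbmol/h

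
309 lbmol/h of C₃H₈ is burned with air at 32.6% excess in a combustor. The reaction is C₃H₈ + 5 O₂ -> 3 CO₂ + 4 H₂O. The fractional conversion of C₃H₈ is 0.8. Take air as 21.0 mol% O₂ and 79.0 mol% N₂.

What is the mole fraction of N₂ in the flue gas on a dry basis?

Stoichiometric O₂ = 5 × 309 = 1545 lbmol/h; O₂ fed = 1545 × 1.326 = 2049 lbmol/h.
N₂ fed = 2049 × 79/21 = 7707 lbmol/h.
Fuel reacted = 0.8 × 309 → ξ = 247.2 lbmol/h.
Outlet (n = n₀ + ν ξ):
  C₃H₈: 309 − 1(247.2) = 61.8
  O₂: 2049 − 5(247.2) = 812.7
  N₂: 7707 (inert)
  CO₂: 0 + 3(247.2) = 741.6
  H₂O: 0 + 4(247.2) = 988.8
Dry total = 9323 lbmol/h; y_N₂ (dry) = 7707 / 9323 = 0.8267.

0.827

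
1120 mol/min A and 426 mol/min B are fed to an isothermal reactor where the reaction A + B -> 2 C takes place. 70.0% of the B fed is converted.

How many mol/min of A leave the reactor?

822 mol/min

B reacted = 0.7 × 426 = 298.2 mol/min; ν_B = −1, so ξ = 298.2/1 = 298.2 mol/min.
Outlet amounts (n = n₀ + ν ξ):
  A: 1120 − 1(298.2) = 821.8
  B: 426 − 1(298.2) = 127.8
  C: 0 + 2(298.2) = 596.4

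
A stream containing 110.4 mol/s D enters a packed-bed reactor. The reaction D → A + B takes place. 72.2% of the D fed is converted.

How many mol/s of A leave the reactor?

79.7 mol/s

D reacted = 0.722 × 110.4 = 79.71 mol/s; ν_D = −1, so ξ = 79.71/1 = 79.71 mol/s.
Outlet amounts (n = n₀ + ν ξ):
  D: 110.4 − 1(79.71) = 30.69
  A: 0 + 1(79.71) = 79.71
  B: 0 + 1(79.71) = 79.71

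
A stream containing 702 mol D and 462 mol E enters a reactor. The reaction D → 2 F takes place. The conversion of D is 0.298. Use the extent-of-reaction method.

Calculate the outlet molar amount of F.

D reacted = 0.298 × 702 = 209.2 mol; ν_D = −1, so ξ = 209.2/1 = 209.2 mol.
Outlet amounts (n = n₀ + ν ξ):
  D: 702 − 1(209.2) = 492.8
  F: 0 + 2(209.2) = 418.4
  E: 462 (inert)

418 mol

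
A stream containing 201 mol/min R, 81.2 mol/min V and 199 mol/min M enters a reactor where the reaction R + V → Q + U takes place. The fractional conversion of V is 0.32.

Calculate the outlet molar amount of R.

V reacted = 0.32 × 81.2 = 25.98 mol/min; ν_V = −1, so ξ = 25.98/1 = 25.98 mol/min.
Outlet amounts (n = n₀ + ν ξ):
  R: 201 − 1(25.98) = 175
  V: 81.2 − 1(25.98) = 55.22
  Q: 0 + 1(25.98) = 25.98
  U: 0 + 1(25.98) = 25.98
  M: 199 (inert)

175 mol/min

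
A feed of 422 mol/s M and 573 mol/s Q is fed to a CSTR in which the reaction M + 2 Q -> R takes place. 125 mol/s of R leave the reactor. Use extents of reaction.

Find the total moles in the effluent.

745 mol/s

For R: n = n₀ + 1ξ → 125 = 0 + 1ξ, giving ξ = 125 mol/s.
Outlet amounts (n = n₀ + ν ξ):
  M: 422 − 1(125) = 297
  Q: 573 − 2(125) = 323
  R: 0 + 1(125) = 125
Total out = 297 + 323 + 125 = 745 mol/s.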